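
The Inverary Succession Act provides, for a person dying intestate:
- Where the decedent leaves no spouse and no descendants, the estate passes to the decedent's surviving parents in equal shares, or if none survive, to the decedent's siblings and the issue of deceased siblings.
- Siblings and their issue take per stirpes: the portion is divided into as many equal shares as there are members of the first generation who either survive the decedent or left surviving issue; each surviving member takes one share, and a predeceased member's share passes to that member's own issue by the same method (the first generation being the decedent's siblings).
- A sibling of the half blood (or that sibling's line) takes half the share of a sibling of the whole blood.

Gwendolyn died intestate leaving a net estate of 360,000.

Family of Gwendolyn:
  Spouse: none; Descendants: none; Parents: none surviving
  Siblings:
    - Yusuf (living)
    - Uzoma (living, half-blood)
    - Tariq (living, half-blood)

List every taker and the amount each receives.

The entire 360,000 passes to the siblings and their issue.
Counting each half-blood sibling's line as half a unit, there are 2 units in 360,000, so one unit is 180,000. Whole-blood lines (Yusuf) take 180,000 each; half-blood lines (Uzoma and Tariq) take 90,000 each.

Yusuf: 180,000; Uzoma: 90,000; Tariq: 90,000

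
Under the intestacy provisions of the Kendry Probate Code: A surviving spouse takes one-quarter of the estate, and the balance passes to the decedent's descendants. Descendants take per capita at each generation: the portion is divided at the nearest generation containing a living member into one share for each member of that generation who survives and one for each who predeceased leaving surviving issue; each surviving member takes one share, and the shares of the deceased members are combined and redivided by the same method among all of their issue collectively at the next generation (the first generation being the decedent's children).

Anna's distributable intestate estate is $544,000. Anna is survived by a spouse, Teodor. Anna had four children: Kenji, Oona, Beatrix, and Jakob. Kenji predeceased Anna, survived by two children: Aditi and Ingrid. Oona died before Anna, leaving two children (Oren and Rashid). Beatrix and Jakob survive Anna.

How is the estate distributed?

Teodor: $136,000; Aditi: $51,000; Ingrid: $51,000; Oren: $51,000; Rashid: $51,000; Beatrix: $102,000; Jakob: $102,000

Teodor takes one-quarter of $544,000 = $136,000. The remaining $408,000 passes to the descendants.
The descendants' portion ($408,000) is divided at the children's generation into 4 shares of $102,000. Beatrix and Jakob each take $102,000. The 2 shares of the deceased (Kenji and Oona) are combined into a pool of $204,000.
That pool ($204,000) is divided at the grandchildren's generation equally among Aditi, Ingrid, Oren, and Rashid: $51,000 each.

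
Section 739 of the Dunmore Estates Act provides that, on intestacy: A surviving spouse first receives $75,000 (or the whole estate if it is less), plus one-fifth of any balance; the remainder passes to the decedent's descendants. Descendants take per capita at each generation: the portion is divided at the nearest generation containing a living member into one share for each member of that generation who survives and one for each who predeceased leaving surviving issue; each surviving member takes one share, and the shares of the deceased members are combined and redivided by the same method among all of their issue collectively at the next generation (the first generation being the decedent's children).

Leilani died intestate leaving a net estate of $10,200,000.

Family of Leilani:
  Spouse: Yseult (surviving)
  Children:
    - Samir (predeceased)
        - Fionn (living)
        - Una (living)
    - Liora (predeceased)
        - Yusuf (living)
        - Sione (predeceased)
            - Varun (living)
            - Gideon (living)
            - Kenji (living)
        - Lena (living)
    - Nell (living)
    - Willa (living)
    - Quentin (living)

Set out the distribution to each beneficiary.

Yseult: $2,100,000; Fionn: $648,000; Una: $648,000; Yusuf: $648,000; Varun: $216,000; Gideon: $216,000; Kenji: $216,000; Lena: $648,000; Nell: $1,620,000; Willa: $1,620,000; Quentin: $1,620,000

Yseult first takes $75,000, leaving a balance of $10,125,000. Yseult then takes one-fifth of the balance ($2,025,000), for a total of $2,100,000. The remaining $8,100,000 passes to the descendants.
The descendants' portion ($8,100,000) is divided at the children's generation into 5 shares of $1,620,000. Nell, Willa, and Quentin each take $1,620,000. The 2 shares of the deceased (Samir and Liora) are combined into a pool of $3,240,000.
That pool ($3,240,000) is divided at the grandchildren's generation into 5 shares of $648,000. Fionn, Una, Yusuf, and Lena each take $648,000. The remaining share for the deceased Sione ($648,000) is carried to the next generation.
That pool ($648,000) is divided at the great-grandchildren's generation equally among Varun, Gideon, and Kenji: $216,000 each.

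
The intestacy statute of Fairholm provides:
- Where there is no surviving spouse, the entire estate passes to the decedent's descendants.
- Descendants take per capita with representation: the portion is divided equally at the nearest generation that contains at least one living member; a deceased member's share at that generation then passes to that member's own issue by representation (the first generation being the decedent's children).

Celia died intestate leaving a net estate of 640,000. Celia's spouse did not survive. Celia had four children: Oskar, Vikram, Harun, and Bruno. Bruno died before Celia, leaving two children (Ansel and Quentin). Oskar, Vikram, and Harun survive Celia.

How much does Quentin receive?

Quentin receives 80,000.

The entire 640,000 passes to the descendants.
That amount (640,000) is divided into 4 shares of 160,000: Oskar, Vikram, and Harun each take 160,000; Bruno's 160,000 share passes to Bruno's issue.
Bruno's share (160,000) is divided into 2 shares of 80,000: Ansel and Quentin each take 80,000.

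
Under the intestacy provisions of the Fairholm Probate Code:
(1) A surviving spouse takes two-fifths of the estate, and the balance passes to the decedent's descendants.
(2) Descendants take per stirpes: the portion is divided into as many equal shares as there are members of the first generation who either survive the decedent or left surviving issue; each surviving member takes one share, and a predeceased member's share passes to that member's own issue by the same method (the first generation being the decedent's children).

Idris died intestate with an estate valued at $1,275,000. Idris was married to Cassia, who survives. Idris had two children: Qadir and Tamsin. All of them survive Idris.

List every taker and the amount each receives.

Cassia: $510,000; Qadir: $382,500; Tamsin: $382,500

Cassia takes two-fifths of $1,275,000 = $510,000. The remaining $765,000 passes to the descendants.
The descendants' portion ($765,000) is divided into 2 shares of $382,500: Qadir and Tamsin each take $382,500.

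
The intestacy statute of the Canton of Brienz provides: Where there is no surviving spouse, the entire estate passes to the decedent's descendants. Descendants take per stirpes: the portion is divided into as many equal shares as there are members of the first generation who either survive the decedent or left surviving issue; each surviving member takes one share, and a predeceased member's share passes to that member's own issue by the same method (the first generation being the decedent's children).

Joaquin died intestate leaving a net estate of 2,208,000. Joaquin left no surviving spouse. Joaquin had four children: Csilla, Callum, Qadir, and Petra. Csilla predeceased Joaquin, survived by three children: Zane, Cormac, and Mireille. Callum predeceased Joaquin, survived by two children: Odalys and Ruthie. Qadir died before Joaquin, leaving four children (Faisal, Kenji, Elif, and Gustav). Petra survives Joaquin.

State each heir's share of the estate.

Zane: 184,000; Cormac: 184,000; Mireille: 184,000; Odalys: 276,000; Ruthie: 276,000; Faisal: 138,000; Kenji: 138,000; Elif: 138,000; Gustav: 138,000; Petra: 552,000

The entire 2,208,000 passes to the descendants.
That amount (2,208,000) is divided into 4 shares of 552,000: Petra takes 552,000; Csilla's 552,000 share passes to Csilla's issue; Callum's 552,000 share passes to Callum's issue; Qadir's 552,000 share passes to Qadir's issue.
Csilla's share (552,000) is divided into 3 shares of 184,000: Zane, Cormac, and Mireille each take 184,000.
Callum's share (552,000) is divided into 2 shares of 276,000: Odalys and Ruthie each take 276,000.
Qadir's share (552,000) is divided into 4 shares of 138,000: Faisal, Kenji, Elif, and Gustav each take 138,000.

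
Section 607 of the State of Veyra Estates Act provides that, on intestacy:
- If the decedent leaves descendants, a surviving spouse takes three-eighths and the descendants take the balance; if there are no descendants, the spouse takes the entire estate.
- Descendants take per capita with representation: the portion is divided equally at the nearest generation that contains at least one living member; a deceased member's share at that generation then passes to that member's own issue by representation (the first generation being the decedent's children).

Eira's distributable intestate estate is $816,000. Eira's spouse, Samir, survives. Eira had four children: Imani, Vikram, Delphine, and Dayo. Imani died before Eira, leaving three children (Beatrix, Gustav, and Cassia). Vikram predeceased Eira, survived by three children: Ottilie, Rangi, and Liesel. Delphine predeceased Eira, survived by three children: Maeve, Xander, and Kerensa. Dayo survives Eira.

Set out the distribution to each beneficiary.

Samir: $306,000; Beatrix: $42,500; Gustav: $42,500; Cassia: $42,500; Ottilie: $42,500; Rangi: $42,500; Liesel: $42,500; Maeve: $42,500; Xander: $42,500; Kerensa: $42,500; Dayo: $127,500

Samir takes three-eighths of $816,000 = $306,000. The remaining $510,000 passes to the descendants.
The descendants' portion ($510,000) is divided into 4 shares of $127,500: Dayo takes $127,500; Imani's $127,500 share passes to Imani's issue; Vikram's $127,500 share passes to Vikram's issue; Delphine's $127,500 share passes to Delphine's issue.
Imani's share ($127,500) is divided into 3 shares of $42,500: Beatrix, Gustav, and Cassia each take $42,500.
Vikram's share ($127,500) is divided into 3 shares of $42,500: Ottilie, Rangi, and Liesel each take $42,500.
Delphine's share ($127,500) is divided into 3 shares of $42,500: Maeve, Xander, and Kerensa each take $42,500.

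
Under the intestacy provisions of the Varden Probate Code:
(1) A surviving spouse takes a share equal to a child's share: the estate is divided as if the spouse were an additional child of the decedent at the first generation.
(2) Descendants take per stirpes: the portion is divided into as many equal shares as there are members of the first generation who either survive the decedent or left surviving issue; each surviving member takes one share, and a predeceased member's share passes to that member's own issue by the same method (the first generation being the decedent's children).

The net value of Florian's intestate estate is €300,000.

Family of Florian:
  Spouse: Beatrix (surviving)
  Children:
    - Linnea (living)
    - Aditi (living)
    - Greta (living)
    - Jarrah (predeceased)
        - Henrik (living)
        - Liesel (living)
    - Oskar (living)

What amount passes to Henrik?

The spouse counts as an additional share at the children's level, so there are 6 primary shares of €50,000. Beatrix takes one such share (€50,000).
The children's combined portion (€250,000) is divided into 5 shares of €50,000: Linnea, Aditi, Greta, and Oskar each take €50,000; Jarrah's €50,000 share passes to Jarrah's issue.
Jarrah's share (€50,000) is divided into 2 shares of €25,000: Henrik and Liesel each take €25,000.

Henrik receives €25,000.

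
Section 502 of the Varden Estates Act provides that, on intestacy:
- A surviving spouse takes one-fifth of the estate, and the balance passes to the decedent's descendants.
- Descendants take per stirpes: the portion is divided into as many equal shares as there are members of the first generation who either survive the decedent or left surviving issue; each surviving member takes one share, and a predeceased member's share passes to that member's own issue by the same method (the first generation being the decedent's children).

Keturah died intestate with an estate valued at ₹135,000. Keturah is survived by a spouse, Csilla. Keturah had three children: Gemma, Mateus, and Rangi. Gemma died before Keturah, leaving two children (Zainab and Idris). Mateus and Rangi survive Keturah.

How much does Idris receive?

Csilla takes one-fifth of ₹135,000 = ₹27,000. The remaining ₹108,000 passes to the descendants.
The descendants' portion (₹108,000) is divided into 3 shares of ₹36,000: Mateus and Rangi each take ₹36,000; Gemma's ₹36,000 share passes to Gemma's issue.
Gemma's share (₹36,000) is divided into 2 shares of ₹18,000: Zainab and Idris each take ₹18,000.

Idris receives ₹18,000.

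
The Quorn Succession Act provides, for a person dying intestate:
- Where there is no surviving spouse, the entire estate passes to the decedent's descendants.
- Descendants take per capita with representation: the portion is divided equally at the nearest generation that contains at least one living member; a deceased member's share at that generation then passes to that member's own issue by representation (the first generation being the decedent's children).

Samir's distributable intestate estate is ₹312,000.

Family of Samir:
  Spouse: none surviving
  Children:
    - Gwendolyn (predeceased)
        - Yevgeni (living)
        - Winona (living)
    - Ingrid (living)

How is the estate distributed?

The entire ₹312,000 passes to the descendants.
That amount (₹312,000) is divided into 2 shares of ₹156,000: Ingrid takes ₹156,000; Gwendolyn's ₹156,000 share passes to Gwendolyn's issue.
Gwendolyn's share (₹156,000) is divided into 2 shares of ₹78,000: Yevgeni and Winona each take ₹78,000.

Yevgeni: ₹78,000; Winona: ₹78,000; Ingrid: ₹156,000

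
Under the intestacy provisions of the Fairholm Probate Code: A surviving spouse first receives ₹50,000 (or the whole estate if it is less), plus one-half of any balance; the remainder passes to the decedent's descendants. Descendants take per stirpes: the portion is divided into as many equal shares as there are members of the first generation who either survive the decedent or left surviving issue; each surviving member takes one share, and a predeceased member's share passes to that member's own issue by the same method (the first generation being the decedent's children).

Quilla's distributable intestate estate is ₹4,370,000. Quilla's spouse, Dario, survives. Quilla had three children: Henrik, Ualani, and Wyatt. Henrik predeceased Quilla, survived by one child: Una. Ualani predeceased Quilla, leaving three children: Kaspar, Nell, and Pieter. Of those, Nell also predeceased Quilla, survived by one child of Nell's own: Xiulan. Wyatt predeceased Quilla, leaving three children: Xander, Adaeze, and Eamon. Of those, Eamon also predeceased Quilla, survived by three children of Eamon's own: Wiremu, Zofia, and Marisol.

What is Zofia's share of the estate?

Dario first takes ₹50,000, leaving a balance of ₹4,320,000. Dario then takes one-half of the balance (₹2,160,000), for a total of ₹2,210,000. The remaining ₹2,160,000 passes to the descendants.
The descendants' portion (₹2,160,000) is divided into 3 shares of ₹720,000: Henrik's ₹720,000 share passes to Henrik's issue; Ualani's ₹720,000 share passes to Ualani's issue; Wyatt's ₹720,000 share passes to Wyatt's issue.
Henrik's share (₹720,000) passes entirely to Una.
Ualani's share (₹720,000) is divided into 3 shares of ₹240,000: Kaspar and Pieter each take ₹240,000; Nell's ₹240,000 share passes to Nell's issue.
Nell's share (₹240,000) passes entirely to Xiulan.
Wyatt's share (₹720,000) is divided into 3 shares of ₹240,000: Xander and Adaeze each take ₹240,000; Eamon's ₹240,000 share passes to Eamon's issue.
Eamon's share (₹240,000) is divided into 3 shares of ₹80,000: Wiremu, Zofia, and Marisol each take ₹80,000.

Zofia receives ₹80,000.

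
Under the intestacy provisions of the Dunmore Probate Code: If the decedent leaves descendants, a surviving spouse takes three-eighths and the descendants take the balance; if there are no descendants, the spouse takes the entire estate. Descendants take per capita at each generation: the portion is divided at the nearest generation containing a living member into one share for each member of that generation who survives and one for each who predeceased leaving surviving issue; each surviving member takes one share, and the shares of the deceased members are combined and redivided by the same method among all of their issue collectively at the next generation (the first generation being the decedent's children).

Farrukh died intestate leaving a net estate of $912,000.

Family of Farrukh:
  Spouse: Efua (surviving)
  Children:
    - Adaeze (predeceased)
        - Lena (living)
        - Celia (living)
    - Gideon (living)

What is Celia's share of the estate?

Efua takes three-eighths of $912,000 = $342,000. The remaining $570,000 passes to the descendants.
The descendants' portion ($570,000) is divided at the children's generation into 2 shares of $285,000. Gideon takes $285,000. The remaining share for the deceased Adaeze ($285,000) is carried to the next generation.
That pool ($285,000) is divided at the grandchildren's generation equally among Lena and Celia: $142,500 each.

Celia receives $142,500.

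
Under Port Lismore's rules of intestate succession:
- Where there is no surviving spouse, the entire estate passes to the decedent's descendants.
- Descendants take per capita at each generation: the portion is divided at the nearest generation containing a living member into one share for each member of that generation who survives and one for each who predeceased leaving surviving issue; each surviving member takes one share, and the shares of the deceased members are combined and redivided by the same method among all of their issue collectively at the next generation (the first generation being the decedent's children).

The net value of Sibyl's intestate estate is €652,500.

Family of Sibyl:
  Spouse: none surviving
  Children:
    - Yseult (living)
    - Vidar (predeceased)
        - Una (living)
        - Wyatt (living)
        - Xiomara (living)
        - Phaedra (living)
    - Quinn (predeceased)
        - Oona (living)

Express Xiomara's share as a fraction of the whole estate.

The entire €652,500 passes to the descendants.
That amount (€652,500) is divided at the children's generation into 3 shares of €217,500. Yseult takes €217,500. The 2 shares of the deceased (Vidar and Quinn) are combined into a pool of €435,000.
That pool (€435,000) is divided at the grandchildren's generation equally among Una, Wyatt, Xiomara, Phaedra, and Oona: €87,000 each.

Xiomara receives 2/15 of the estate.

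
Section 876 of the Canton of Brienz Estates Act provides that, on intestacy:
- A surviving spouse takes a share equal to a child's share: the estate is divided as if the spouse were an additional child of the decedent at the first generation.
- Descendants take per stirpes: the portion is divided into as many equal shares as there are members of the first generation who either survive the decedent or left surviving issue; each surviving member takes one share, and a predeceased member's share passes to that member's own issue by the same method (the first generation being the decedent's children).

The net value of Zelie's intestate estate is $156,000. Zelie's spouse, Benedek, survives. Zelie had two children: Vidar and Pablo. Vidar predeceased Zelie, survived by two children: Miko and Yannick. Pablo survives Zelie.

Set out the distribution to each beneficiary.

Benedek: $52,000; Miko: $26,000; Yannick: $26,000; Pablo: $52,000

The spouse counts as an additional share at the children's level, so there are 3 primary shares of $52,000. Benedek takes one such share ($52,000).
The children's combined portion ($104,000) is divided into 2 shares of $52,000: Pablo takes $52,000; Vidar's $52,000 share passes to Vidar's issue.
Vidar's share ($52,000) is divided into 2 shares of $26,000: Miko and Yannick each take $26,000.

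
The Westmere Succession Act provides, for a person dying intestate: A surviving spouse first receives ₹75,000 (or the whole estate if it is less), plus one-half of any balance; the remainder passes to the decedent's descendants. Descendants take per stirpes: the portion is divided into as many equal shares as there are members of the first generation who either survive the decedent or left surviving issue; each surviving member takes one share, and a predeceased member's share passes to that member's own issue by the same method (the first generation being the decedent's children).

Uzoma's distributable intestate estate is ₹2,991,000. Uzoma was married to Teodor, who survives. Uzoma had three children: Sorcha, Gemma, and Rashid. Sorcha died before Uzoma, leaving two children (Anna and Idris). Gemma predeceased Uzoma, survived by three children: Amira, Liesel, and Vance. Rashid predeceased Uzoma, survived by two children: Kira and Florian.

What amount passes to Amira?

Teodor first takes ₹75,000, leaving a balance of ₹2,916,000. Teodor then takes one-half of the balance (₹1,458,000), for a total of ₹1,533,000. The remaining ₹1,458,000 passes to the descendants.
The descendants' portion (₹1,458,000) is divided into 3 shares of ₹486,000: Sorcha's ₹486,000 share passes to Sorcha's issue; Gemma's ₹486,000 share passes to Gemma's issue; Rashid's ₹486,000 share passes to Rashid's issue.
Sorcha's share (₹486,000) is divided into 2 shares of ₹243,000: Anna and Idris each take ₹243,000.
Gemma's share (₹486,000) is divided into 3 shares of ₹162,000: Amira, Liesel, and Vance each take ₹162,000.
Rashid's share (₹486,000) is divided into 2 shares of ₹243,000: Kira and Florian each take ₹243,000.

Amira receives ₹162,000.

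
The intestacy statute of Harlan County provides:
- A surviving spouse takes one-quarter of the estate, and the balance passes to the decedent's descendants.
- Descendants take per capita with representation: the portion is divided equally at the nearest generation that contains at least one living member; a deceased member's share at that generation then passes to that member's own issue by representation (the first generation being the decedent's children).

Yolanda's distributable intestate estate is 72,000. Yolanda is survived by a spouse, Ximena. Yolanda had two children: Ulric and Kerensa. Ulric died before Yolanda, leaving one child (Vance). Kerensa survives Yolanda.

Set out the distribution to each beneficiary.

Ximena: 18,000; Vance: 27,000; Kerensa: 27,000

Ximena takes one-quarter of 72,000 = 18,000. The remaining 54,000 passes to the descendants.
The descendants' portion (54,000) is divided into 2 shares of 27,000: Kerensa takes 27,000; Ulric's 27,000 share passes to Ulric's issue.
Ulric's share (27,000) passes entirely to Vance.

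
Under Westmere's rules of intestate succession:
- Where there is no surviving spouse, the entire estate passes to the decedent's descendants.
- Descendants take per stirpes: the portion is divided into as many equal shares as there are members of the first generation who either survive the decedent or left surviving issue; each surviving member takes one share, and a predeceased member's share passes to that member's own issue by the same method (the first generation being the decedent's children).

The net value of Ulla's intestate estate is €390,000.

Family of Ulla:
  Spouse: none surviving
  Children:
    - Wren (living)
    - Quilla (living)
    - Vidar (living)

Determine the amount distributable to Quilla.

Quilla receives €130,000.

The entire €390,000 passes to the descendants.
That amount (€390,000) is divided into 3 shares of €130,000: Wren, Quilla, and Vidar each take €130,000.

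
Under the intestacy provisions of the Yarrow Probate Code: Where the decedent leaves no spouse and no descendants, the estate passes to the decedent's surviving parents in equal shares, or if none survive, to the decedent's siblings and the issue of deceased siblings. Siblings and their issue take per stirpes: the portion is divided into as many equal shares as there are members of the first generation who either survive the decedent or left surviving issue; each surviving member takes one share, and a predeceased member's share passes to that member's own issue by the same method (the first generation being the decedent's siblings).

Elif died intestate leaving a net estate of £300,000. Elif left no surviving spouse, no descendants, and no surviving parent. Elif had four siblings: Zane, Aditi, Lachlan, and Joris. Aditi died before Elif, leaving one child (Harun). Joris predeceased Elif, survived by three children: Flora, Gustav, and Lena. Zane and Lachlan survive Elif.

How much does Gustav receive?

The entire £300,000 passes to the siblings and their issue.
That amount (£300,000) is divided into 4 shares of £75,000: Zane and Lachlan each take £75,000; Aditi's £75,000 share passes to Aditi's issue; Joris's £75,000 share passes to Joris's issue.
Aditi's share (£75,000) passes entirely to Harun.
Joris's share (£75,000) is divided into 3 shares of £25,000: Flora, Gustav, and Lena each take £25,000.

Gustav receives £25,000.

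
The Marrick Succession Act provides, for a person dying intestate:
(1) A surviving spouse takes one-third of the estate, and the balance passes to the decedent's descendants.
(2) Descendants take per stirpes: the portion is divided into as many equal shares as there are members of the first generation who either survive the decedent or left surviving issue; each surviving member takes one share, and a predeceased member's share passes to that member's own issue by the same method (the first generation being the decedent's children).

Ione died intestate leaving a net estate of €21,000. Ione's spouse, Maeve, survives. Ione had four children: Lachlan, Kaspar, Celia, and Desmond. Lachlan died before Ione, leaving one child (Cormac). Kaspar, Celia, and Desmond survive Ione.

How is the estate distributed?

Maeve takes one-third of €21,000 = €7,000. The remaining €14,000 passes to the descendants.
The descendants' portion (€14,000) is divided into 4 shares of €3,500: Kaspar, Celia, and Desmond each take €3,500; Lachlan's €3,500 share passes to Lachlan's issue.
Lachlan's share (€3,500) passes entirely to Cormac.

Maeve: €7,000; Cormac: €3,500; Kaspar: €3,500; Celia: €3,500; Desmond: €3,500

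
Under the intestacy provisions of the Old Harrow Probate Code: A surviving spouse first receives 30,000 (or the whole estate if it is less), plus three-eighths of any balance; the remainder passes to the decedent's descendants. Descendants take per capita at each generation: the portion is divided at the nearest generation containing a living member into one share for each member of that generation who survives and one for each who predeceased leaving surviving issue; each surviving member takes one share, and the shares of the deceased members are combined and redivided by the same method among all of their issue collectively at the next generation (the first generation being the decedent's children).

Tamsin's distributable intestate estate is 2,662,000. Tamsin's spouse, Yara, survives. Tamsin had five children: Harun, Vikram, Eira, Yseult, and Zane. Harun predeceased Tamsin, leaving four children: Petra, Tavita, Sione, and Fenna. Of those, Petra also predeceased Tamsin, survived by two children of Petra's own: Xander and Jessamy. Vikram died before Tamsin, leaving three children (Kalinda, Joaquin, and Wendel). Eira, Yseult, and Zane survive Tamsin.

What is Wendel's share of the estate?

Wendel receives 94,000.

Yara first takes 30,000, leaving a balance of 2,632,000. Yara then takes three-eighths of the balance (987,000), for a total of 1,017,000. The remaining 1,645,000 passes to the descendants.
The descendants' portion (1,645,000) is divided at the children's generation into 5 shares of 329,000. Eira, Yseult, and Zane each take 329,000. The 2 shares of the deceased (Harun and Vikram) are combined into a pool of 658,000.
That pool (658,000) is divided at the grandchildren's generation into 7 shares of 94,000. Tavita, Sione, Fenna, Kalinda, Joaquin, and Wendel each take 94,000. The remaining share for the deceased Petra (94,000) is carried to the next generation.
That pool (94,000) is divided at the great-grandchildren's generation equally among Xander and Jessamy: 47,000 each.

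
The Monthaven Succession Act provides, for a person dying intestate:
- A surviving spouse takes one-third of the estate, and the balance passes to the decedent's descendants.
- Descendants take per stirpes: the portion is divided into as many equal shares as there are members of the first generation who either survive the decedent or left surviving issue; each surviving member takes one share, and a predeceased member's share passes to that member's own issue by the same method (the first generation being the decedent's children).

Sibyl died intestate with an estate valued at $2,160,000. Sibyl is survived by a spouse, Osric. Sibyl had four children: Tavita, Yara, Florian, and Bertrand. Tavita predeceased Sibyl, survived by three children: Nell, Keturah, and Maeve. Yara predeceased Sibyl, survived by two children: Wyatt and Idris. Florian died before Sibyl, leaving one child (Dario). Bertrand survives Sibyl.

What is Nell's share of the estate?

Osric takes one-third of $2,160,000 = $720,000. The remaining $1,440,000 passes to the descendants.
The descendants' portion ($1,440,000) is divided into 4 shares of $360,000: Bertrand takes $360,000; Tavita's $360,000 share passes to Tavita's issue; Yara's $360,000 share passes to Yara's issue; Florian's $360,000 share passes to Florian's issue.
Tavita's share ($360,000) is divided into 3 shares of $120,000: Nell, Keturah, and Maeve each take $120,000.
Yara's share ($360,000) is divided into 2 shares of $180,000: Wyatt and Idris each take $180,000.
Florian's share ($360,000) passes entirely to Dario.

Nell receives $120,000.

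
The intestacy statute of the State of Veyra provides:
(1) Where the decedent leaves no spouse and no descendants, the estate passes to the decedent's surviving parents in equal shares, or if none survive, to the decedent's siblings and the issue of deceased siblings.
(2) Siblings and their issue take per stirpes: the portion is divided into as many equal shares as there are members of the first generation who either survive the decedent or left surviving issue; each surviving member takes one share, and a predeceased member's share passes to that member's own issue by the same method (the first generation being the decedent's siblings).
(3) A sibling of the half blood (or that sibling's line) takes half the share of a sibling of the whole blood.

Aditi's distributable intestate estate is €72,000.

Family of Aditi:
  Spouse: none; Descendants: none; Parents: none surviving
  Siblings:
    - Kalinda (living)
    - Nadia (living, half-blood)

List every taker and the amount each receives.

Kalinda: €48,000; Nadia: €24,000

The entire €72,000 passes to the siblings and their issue.
Counting each half-blood sibling's line as half a unit, there are 3/2 units in €72,000, so one unit is €48,000. Whole-blood lines (Kalinda) take €48,000 each; half-blood lines (Nadia) take €24,000 each.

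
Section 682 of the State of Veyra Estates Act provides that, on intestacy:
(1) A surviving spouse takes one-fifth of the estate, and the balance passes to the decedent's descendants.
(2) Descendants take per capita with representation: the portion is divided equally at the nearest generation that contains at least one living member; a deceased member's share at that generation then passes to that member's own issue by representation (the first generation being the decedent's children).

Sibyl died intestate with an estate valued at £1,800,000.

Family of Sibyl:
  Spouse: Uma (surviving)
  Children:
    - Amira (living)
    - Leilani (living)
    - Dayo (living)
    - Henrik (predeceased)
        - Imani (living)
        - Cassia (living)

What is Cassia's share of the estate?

Cassia receives £180,000.

Uma takes one-fifth of £1,800,000 = £360,000. The remaining £1,440,000 passes to the descendants.
The descendants' portion (£1,440,000) is divided into 4 shares of £360,000: Amira, Leilani, and Dayo each take £360,000; Henrik's £360,000 share passes to Henrik's issue.
Henrik's share (£360,000) is divided into 2 shares of £180,000: Imani and Cassia each take £180,000.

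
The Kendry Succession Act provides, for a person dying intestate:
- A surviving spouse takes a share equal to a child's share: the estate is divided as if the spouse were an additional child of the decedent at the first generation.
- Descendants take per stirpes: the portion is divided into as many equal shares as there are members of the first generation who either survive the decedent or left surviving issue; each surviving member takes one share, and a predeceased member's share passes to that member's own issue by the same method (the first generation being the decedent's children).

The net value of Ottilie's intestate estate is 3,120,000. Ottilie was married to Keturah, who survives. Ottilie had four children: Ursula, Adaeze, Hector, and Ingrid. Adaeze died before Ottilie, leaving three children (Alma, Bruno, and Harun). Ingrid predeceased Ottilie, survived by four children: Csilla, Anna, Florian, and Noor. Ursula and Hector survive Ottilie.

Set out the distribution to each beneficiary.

Keturah: 624,000; Ursula: 624,000; Alma: 208,000; Bruno: 208,000; Harun: 208,000; Hector: 624,000; Csilla: 156,000; Anna: 156,000; Florian: 156,000; Noor: 156,000

The spouse counts as an additional share at the children's level, so there are 5 primary shares of 624,000. Keturah takes one such share (624,000).
The children's combined portion (2,496,000) is divided into 4 shares of 624,000: Ursula and Hector each take 624,000; Adaeze's 624,000 share passes to Adaeze's issue; Ingrid's 624,000 share passes to Ingrid's issue.
Adaeze's share (624,000) is divided into 3 shares of 208,000: Alma, Bruno, and Harun each take 208,000.
Ingrid's share (624,000) is divided into 4 shares of 156,000: Csilla, Anna, Florian, and Noor each take 156,000.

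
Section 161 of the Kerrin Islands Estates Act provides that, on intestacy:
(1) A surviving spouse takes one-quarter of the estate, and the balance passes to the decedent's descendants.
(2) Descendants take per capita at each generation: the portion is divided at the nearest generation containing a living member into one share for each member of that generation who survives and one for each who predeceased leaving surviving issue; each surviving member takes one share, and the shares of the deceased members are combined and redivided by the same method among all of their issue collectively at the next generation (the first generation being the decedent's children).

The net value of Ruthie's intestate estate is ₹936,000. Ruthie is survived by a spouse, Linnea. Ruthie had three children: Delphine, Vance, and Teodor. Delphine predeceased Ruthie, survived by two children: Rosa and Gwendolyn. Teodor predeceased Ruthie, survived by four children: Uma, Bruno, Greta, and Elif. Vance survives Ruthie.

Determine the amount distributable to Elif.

Linnea takes one-quarter of ₹936,000 = ₹234,000. The remaining ₹702,000 passes to the descendants.
The descendants' portion (₹702,000) is divided at the children's generation into 3 shares of ₹234,000. Vance takes ₹234,000. The 2 shares of the deceased (Delphine and Teodor) are combined into a pool of ₹468,000.
That pool (₹468,000) is divided at the grandchildren's generation equally among Rosa, Gwendolyn, Uma, Bruno, Greta, and Elif: ₹78,000 each.

Elif receives ₹78,000.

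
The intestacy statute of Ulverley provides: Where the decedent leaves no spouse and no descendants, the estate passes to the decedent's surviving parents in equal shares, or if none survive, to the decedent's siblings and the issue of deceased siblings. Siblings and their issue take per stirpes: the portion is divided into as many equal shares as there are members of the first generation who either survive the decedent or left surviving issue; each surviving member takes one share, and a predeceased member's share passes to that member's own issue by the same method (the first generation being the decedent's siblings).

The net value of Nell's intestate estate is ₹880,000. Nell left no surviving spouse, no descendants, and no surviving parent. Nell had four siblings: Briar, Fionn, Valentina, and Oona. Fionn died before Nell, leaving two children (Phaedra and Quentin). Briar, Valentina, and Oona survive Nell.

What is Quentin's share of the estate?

The entire ₹880,000 passes to the siblings and their issue.
That amount (₹880,000) is divided into 4 shares of ₹220,000: Briar, Valentina, and Oona each take ₹220,000; Fionn's ₹220,000 share passes to Fionn's issue.
Fionn's share (₹220,000) is divided into 2 shares of ₹110,000: Phaedra and Quentin each take ₹110,000.

Quentin receives ₹110,000.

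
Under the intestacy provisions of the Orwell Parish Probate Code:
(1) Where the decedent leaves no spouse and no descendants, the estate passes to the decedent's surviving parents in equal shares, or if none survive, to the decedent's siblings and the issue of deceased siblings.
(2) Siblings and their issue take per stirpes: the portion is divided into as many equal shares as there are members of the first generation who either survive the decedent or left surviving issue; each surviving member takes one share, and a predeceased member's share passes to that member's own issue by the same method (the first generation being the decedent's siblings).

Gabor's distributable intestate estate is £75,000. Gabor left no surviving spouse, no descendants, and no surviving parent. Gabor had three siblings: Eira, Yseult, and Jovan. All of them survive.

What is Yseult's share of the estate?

Yseult receives £25,000.

The entire £75,000 passes to the siblings and their issue.
That amount (£75,000) is divided into 3 shares of £25,000: Eira, Yseult, and Jovan each take £25,000.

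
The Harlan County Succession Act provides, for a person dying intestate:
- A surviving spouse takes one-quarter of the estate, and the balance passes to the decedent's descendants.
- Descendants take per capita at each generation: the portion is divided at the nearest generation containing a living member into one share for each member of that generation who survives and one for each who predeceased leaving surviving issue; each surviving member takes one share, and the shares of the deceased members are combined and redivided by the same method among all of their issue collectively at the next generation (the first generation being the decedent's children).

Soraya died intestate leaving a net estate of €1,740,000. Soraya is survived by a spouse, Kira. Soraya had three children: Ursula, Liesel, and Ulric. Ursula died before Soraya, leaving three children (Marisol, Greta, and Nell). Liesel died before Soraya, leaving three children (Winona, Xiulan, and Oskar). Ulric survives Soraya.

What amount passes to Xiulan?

Xiulan receives €145,000.

Kira takes one-quarter of €1,740,000 = €435,000. The remaining €1,305,000 passes to the descendants.
The descendants' portion (€1,305,000) is divided at the children's generation into 3 shares of €435,000. Ulric takes €435,000. The 2 shares of the deceased (Ursula and Liesel) are combined into a pool of €870,000.
That pool (€870,000) is divided at the grandchildren's generation equally among Marisol, Greta, Nell, Winona, Xiulan, and Oskar: €145,000 each.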